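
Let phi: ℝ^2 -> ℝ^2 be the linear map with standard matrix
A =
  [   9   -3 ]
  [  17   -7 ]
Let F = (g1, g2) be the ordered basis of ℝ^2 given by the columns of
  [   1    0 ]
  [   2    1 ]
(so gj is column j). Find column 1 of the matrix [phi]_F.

(3, -3)

Column 1 of [phi]_F is the F-coordinate vector of phi(g1).
In standard coordinates phi(g1) = A g1 = (3, 3).
Converting to F: (3, 3) = 3g1 - 3g2, so the coordinate vector is (3, -3).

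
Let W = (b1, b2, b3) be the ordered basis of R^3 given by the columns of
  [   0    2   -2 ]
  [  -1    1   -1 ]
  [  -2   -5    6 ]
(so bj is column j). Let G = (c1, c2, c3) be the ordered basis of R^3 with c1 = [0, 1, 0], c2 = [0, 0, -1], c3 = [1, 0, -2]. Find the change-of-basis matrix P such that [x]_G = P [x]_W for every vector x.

Let M have columns bj and N have columns cj. Then for every x, N [x]_G = x = M [x]_W, so P = N^(-1) M.
Since det N = -1, N^(-1) has integer entries; multiplying gives P = [[-1, 1, -1], [2, 1, -2], [0, 2, -2]].

[[-1, 1, -1], [2, 1, -2], [0, 2, -2]]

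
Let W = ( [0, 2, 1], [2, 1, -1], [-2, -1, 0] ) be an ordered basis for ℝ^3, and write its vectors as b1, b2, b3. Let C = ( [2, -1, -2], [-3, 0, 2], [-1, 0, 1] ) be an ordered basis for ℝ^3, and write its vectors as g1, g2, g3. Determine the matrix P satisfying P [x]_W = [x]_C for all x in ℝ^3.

Take x = bj: its W-coordinates are the j-th standard unit vector, so P e_j — column j of P — equals [bj]_C.
b1 = -2g1 - g2 - g3, giving column 1 = [-2, -1, -1]; repeating for each j gives P = [[-2, -1, 1], [-1, -1, 2], [-1, -1, -2]].

[[-2, -1, 1], [-1, -1, 2], [-1, -1, -2]]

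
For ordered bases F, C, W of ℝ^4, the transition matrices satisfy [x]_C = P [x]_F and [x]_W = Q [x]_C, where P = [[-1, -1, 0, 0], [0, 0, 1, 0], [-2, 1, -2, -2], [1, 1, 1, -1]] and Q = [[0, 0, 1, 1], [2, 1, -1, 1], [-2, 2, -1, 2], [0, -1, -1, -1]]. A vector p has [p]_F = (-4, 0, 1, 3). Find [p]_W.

Apply P to get C-coordinates (4, 1, 0, -6), then Q to get W-coordinates.
The result is [p]_W = (-6, 3, -18, 5).

(-6, 3, -18, 5)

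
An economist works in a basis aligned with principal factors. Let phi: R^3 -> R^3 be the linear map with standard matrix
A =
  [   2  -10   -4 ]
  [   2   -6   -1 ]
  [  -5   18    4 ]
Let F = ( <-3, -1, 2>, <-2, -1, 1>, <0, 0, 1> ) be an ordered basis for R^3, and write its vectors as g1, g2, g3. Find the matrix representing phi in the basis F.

[[0, 0, 2], [2, -1, -1], [3, -3, 1]]

With P the matrix whose columns are g1, ..., g3, [phi]_F = P^(-1) A P.
Column by column: phi(g1) = A g1 = <-4, -2, 5>; its F-coordinates <0, 2, 3> give column 1.
Continuing for each basis vector yields [phi]_F = [[0, 0, 2], [2, -1, -1], [3, -3, 1]].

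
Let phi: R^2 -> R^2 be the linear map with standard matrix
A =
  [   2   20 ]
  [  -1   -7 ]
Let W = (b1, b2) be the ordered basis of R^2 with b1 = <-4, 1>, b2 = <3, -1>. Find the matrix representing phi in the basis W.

[[-3, 2], [0, -2]]

Let P have columns b1, b2. Then [phi]_W = P^(-1) A P.
Here det P = 1, so P^(-1) is integer; computing A P first and then P^(-1)(A P) gives [[-3, 2], [0, -2]].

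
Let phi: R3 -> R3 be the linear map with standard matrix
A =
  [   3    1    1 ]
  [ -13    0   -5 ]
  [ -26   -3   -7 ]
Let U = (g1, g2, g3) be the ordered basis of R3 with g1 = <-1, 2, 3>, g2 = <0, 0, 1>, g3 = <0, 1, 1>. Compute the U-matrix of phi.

[[-2, -1, -2], [3, -1, -3], [2, -3, -1]]

The j-th column of [phi]_U is [phi(gj)]_U.
phi(g1) = A g1 = <2, -2, -1> = -2g1 + 3g2 + 2g3, so column 1 is <-2, 3, 2>.
Repeating for g2, g3 and assembling the columns gives [[-2, -1, -2], [3, -1, -3], [2, -3, -1]].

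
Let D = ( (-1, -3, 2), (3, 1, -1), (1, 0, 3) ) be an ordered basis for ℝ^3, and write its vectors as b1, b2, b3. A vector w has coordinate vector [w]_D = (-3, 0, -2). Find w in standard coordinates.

By definition w = -3b1 + 0·b2 - 2b3.
Summing componentwise gives (1, 9, -12).

(1, 9, -12)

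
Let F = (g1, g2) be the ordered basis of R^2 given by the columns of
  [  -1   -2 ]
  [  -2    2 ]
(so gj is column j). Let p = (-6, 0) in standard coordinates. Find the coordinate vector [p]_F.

(2, 2)

[p]_F is the unique c with M c = p, where M has columns g1, g2.
System: -c_1 - 2c_2 = -6, -2c_1 + 2c_2 = 0; solving gives c_1 = 2, c_2 = 2.
Check: 2g1 + 2g2 = (-6, 0).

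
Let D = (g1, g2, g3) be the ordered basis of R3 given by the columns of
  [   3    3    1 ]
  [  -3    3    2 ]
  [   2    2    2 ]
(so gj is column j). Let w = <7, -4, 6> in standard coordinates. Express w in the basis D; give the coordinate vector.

Write w = c_1 g1 + ... + c_3 g3 and solve for the c_i.
Gaussian elimination on [M | w] yields c = (2, 0, 1).
Check: 2g1 + 0·g2 + g3 = <7, -4, 6>.

<2, 0, 1>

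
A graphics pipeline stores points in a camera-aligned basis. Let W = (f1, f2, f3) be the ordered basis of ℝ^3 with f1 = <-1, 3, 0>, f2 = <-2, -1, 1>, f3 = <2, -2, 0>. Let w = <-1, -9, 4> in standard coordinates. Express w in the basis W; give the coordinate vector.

<1, 4, 4>

[w]_W is the unique c with M c = w, where M has columns f1, ..., f3.
Gaussian elimination on [M | w] yields c = (1, 4, 4).
Check: f1 + 4f2 + 4f3 = <-1, -9, 4>.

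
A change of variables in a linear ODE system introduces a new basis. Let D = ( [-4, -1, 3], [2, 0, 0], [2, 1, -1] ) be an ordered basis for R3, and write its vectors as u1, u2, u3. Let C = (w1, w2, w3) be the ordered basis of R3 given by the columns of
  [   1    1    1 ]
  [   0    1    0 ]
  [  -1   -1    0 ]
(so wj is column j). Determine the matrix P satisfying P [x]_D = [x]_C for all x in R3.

[[-2, 0, 0], [-1, 0, 1], [-1, 2, 1]]

Column j of P is [uj]_C, since P maps D-coordinates to C-coordinates.
Expressing u1 in C: u1 = -2w1 - w2 - w3, so column 1 of P is [-2, -1, -1].
Doing the same for each uj gives P = [[-2, 0, 0], [-1, 0, 1], [-1, 2, 1]].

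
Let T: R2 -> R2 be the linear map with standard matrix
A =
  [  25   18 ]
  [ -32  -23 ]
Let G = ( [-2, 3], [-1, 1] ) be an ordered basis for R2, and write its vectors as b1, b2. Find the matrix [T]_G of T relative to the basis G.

[[-1, 2], [-2, 3]]

With P the matrix whose columns are b1, b2, [T]_G = P^(-1) A P.
Column by column: T(b1) = A b1 = [4, -5]; its G-coordinates [-1, -2] give column 1.
Continuing for each basis vector yields [T]_G = [[-1, 2], [-2, 3]].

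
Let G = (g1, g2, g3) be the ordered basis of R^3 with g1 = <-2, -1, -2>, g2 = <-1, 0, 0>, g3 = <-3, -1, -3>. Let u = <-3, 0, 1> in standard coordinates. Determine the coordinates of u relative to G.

[u]_G is the unique c with M c = u, where M has columns g1, ..., g3.
Gaussian elimination on [M | u] yields c = (1, 4, -1).
Check: g1 + 4g2 - g3 = <-3, 0, 1>.

<1, 4, -1>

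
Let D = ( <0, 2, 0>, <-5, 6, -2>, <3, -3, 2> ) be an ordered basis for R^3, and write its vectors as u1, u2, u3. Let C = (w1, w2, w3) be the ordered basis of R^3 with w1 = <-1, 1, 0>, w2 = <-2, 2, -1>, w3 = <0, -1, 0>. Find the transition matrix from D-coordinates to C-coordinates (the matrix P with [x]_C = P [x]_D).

[[0, 1, 1], [0, 2, -2], [-2, -1, 0]]

Let M have columns uj and N have columns wj. Then for every x, N [x]_C = x = M [x]_D, so P = N^(-1) M.
Since det N = 1, N^(-1) has integer entries; multiplying gives P = [[0, 1, 1], [0, 2, -2], [-2, -1, 0]].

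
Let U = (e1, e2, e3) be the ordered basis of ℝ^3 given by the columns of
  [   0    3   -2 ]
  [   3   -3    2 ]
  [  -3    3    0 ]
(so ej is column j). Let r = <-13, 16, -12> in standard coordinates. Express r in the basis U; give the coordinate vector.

<1, -3, 2>

We seek scalars with c_1 e1 + ... + c_3 e3 = r; equivalently solve M c = r where the columns of M are e1, ..., e3.
Gaussian elimination on [M | r] yields c = (1, -3, 2).
Check: e1 - 3e2 + 2e3 = <-13, 16, -12>.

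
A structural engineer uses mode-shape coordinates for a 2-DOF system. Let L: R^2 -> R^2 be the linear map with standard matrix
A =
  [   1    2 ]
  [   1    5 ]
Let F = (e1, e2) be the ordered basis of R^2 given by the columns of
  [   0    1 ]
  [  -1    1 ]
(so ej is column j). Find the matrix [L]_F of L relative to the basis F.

With P the matrix whose columns are e1, e2, [L]_F = P^(-1) A P.
Column by column: L(e1) = A e1 = <-2, -5>; its F-coordinates <3, -2> give column 1.
Continuing for each basis vector yields [L]_F = [[3, -3], [-2, 3]].

[[3, -3], [-2, 3]]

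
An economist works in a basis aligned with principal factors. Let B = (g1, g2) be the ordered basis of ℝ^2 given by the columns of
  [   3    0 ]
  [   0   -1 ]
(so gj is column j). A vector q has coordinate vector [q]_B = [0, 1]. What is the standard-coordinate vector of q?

The coordinates say q = 0·g1 + g2; adding the scaled basis vectors gives [0, -1].

[0, -1]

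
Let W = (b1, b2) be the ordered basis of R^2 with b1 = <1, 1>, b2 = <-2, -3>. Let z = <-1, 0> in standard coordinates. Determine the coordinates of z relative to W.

<-3, -1>

Write z = c_1 b1 + c_2 b2 and solve for the c_i.
System: c_1 - 2c_2 = -1, c_1 - 3c_2 = 0; solving gives c_1 = -3, c_2 = -1.
Check: -3b1 - b2 = <-1, 0>.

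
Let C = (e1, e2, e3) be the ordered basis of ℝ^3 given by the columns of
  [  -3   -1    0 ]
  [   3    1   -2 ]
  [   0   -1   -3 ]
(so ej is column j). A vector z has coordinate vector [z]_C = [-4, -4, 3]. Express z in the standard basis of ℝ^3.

z = M [z]_C, where M has columns e1, ..., e3.
Carrying out the matrix-vector product, z = [16, -22, -5].

[16, -22, -5]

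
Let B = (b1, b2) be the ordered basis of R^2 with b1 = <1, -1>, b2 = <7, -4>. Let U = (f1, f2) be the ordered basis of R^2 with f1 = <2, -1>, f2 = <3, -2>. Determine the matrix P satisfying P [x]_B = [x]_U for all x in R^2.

[[-1, 2], [1, 1]]

Column j of P is [bj]_U, since P maps B-coordinates to U-coordinates.
Expressing b1 in U: b1 = -f1 + f2, so column 1 of P is <-1, 1>.
Doing the same for each bj gives P = [[-1, 2], [1, 1]].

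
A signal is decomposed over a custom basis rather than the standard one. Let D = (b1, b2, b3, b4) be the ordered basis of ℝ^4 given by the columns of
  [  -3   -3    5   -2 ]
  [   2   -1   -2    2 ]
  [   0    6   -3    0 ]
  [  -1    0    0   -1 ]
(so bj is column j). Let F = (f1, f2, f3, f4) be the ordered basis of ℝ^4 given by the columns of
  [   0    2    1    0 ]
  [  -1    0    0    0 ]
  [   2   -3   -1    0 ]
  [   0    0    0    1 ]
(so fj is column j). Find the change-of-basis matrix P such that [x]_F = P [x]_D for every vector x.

Let M have columns bj and N have columns fj. Then for every x, N [x]_F = x = M [x]_D, so P = N^(-1) M.
Since det N = 1, N^(-1) has integer entries; multiplying gives P = [[-2, 1, 2, -2], [-1, -1, 2, -2], [-1, -1, 1, 2], [-1, 0, 0, -1]].

[[-2, 1, 2, -2], [-1, -1, 2, -2], [-1, -1, 1, 2], [-1, 0, 0, -1]]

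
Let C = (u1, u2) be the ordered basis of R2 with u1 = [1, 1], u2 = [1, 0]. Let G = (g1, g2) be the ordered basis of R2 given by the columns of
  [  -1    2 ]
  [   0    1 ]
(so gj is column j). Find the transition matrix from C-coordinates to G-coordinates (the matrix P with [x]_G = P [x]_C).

[[1, -1], [1, 0]]

Column j of P is [uj]_G, since P maps C-coordinates to G-coordinates.
Expressing u1 in G: u1 = g1 + g2, so column 1 of P is [1, 1].
Doing the same for each uj gives P = [[1, -1], [1, 0]].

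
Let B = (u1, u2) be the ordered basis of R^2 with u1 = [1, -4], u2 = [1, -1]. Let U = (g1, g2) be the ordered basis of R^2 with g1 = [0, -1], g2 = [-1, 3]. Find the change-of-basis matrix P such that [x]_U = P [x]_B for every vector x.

[[1, -2], [-1, -1]]

Take x = uj: its B-coordinates are the j-th standard unit vector, so P e_j — column j of P — equals [uj]_U.
u1 = g1 - g2, giving column 1 = [1, -1]; repeating for each j gives P = [[1, -2], [-1, -1]].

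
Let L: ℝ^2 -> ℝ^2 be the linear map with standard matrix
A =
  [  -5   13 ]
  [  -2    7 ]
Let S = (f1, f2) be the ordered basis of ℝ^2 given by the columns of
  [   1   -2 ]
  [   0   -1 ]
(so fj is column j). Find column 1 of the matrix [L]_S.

[-1, 2]

Compute L(f1) = A f1 = [-5, -2] in standard coordinates.
Then write this in S-coordinates: solve for y in y_1 f1 + y_2 f2 = [-5, -2].
This gives y = [-1, 2], which is column 1 of [L]_S.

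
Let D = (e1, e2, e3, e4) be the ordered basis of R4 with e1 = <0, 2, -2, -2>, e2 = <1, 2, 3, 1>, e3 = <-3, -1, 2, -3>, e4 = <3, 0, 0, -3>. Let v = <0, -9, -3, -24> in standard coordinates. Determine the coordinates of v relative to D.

We seek scalars with c_1 e1 + ... + c_4 e4 = v; equivalently solve M c = v where the columns of M are e1, ..., e4.
Row-reducing the augmented matrix [M | v] gives c = (0, -3, 3, 4).
Check: 0·e1 - 3e2 + 3e3 + 4e4 = <0, -9, -3, -24>.

<0, -3, 3, 4>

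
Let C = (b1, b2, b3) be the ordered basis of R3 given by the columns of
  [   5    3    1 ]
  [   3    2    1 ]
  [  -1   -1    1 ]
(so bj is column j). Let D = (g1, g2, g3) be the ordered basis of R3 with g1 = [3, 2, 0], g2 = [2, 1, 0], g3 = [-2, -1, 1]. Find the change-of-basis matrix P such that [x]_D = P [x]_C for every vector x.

[[1, 1, 1], [0, -1, 0], [-1, -1, 1]]

Take x = bj: its C-coordinates are the j-th standard unit vector, so P e_j — column j of P — equals [bj]_D.
b1 = g1 + 0·g2 - g3, giving column 1 = [1, 0, -1]; repeating for each j gives P = [[1, 1, 1], [0, -1, 0], [-1, -1, 1]].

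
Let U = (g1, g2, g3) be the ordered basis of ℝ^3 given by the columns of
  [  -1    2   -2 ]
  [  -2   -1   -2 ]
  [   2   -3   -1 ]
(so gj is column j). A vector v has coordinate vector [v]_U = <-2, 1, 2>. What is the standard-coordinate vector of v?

<0, -1, -9>

The coordinates say v = -2g1 + g2 + 2g3; adding the scaled basis vectors gives <0, -1, -9>.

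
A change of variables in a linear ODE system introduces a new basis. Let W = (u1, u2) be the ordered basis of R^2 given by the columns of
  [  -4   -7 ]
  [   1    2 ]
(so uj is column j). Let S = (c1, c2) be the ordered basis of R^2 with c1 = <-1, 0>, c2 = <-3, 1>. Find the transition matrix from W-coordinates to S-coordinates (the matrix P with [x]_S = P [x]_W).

[[1, 1], [1, 2]]

Let M have columns uj and N have columns cj. Then for every x, N [x]_S = x = M [x]_W, so P = N^(-1) M.
Since det N = -1, N^(-1) has integer entries; multiplying gives P = [[1, 1], [1, 2]].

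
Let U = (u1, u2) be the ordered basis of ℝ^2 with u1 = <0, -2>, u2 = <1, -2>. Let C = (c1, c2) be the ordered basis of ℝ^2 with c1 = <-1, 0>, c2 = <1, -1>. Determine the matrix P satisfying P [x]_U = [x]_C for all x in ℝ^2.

Take x = uj: its U-coordinates are the j-th standard unit vector, so P e_j — column j of P — equals [uj]_C.
u1 = 2c1 + 2c2, giving column 1 = <2, 2>; repeating for each j gives P = [[2, 1], [2, 2]].

[[2, 1], [2, 2]]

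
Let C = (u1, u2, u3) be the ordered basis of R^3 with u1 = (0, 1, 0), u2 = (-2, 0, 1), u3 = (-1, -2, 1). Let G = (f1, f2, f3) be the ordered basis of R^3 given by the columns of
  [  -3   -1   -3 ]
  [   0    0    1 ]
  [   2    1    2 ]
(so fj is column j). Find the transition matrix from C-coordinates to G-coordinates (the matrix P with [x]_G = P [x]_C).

[[-1, 1, 2], [0, -1, 1], [1, 0, -2]]

Column j of P is [uj]_G, since P maps C-coordinates to G-coordinates.
Expressing u1 in G: u1 = -f1 + 0·f2 + f3, so column 1 of P is (-1, 0, 1).
Doing the same for each uj gives P = [[-1, 1, 2], [0, -1, 1], [1, 0, -2]].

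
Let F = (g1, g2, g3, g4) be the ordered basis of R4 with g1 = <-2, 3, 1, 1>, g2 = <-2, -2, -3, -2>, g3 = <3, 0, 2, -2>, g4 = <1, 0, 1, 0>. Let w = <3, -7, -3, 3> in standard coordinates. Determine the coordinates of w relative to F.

<-3, -1, -2, 1>

[w]_F is the unique c with M c = w, where M has columns g1, ..., g4.
Gaussian elimination on [M | w] yields c = (-3, -1, -2, 1).
Check: -3g1 - g2 - 2g3 + g4 = <3, -7, -3, 3>.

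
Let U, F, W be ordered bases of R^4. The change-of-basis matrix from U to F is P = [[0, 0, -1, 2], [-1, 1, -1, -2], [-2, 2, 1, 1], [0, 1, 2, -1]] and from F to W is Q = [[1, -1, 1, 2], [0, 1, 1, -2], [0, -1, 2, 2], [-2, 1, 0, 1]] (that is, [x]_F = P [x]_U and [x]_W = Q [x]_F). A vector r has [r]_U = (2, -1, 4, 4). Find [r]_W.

Apply P to get F-coordinates (4, -15, 2, 3), then Q to get W-coordinates.
The result is [r]_W = (27, -19, 25, -20).

(27, -19, 25, -20)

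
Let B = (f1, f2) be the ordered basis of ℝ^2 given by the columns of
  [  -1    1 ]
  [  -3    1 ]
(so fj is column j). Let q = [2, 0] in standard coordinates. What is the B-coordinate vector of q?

[1, 3]

[q]_B is the unique c with M c = q, where M has columns f1, f2.
System: -c_1 + c_2 = 2, -3c_1 + c_2 = 0; solving gives c_1 = 1, c_2 = 3.
Check: f1 + 3f2 = [2, 0].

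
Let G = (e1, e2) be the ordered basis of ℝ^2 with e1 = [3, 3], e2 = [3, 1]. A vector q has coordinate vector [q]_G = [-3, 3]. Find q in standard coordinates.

[0, -6]

By definition q = -3e1 + 3e2.
Summing componentwise gives [0, -6].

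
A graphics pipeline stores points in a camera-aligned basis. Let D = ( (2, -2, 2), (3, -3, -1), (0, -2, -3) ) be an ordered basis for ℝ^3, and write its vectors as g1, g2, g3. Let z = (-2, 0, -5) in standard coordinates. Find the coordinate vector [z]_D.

(-1, 0, 1)

[z]_D is the unique c with M c = z, where M has columns g1, ..., g3.
Solving this 3x3 system gives c = (-1, 0, 1).
Check: -g1 + 0·g2 + g3 = (-2, 0, -5).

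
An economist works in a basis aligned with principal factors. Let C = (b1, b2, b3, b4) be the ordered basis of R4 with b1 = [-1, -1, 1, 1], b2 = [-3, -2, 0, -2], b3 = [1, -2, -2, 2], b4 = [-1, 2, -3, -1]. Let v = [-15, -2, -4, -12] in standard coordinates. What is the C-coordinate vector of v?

[v]_C is the unique c with M c = v, where M has columns b1, ..., b4.
Row-reducing the augmented matrix [M | v] gives c = (0, 4, -1, 2).
Check: 0·b1 + 4b2 - b3 + 2b4 = [-15, -2, -4, -12].

[0, 4, -1, 2]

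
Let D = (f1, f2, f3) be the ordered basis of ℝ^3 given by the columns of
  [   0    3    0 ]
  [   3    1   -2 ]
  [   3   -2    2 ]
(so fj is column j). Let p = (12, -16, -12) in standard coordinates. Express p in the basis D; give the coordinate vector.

(-4, 4, 4)

Write p = c_1 f1 + ... + c_3 f3 and solve for the c_i.
Gaussian elimination on [M | p] yields c = (-4, 4, 4).
Check: -4f1 + 4f2 + 4f3 = (12, -16, -12).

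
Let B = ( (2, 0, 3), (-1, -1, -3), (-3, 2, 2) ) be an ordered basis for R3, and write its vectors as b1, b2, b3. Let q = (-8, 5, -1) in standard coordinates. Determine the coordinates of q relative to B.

[q]_B is the unique c with M c = q, where M has columns b1, ..., b3.
Solving this 3x3 system gives c = (-4, -3, 1).
Check: -4b1 - 3b2 + b3 = (-8, 5, -1).

(-4, -3, 1)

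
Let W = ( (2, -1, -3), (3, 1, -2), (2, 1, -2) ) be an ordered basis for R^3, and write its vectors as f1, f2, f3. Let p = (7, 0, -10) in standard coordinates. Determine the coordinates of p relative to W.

(2, -1, 3)

We seek scalars with c_1 f1 + ... + c_3 f3 = p; equivalently solve M c = p where the columns of M are f1, ..., f3.
Gaussian elimination on [M | p] yields c = (2, -1, 3).
Check: 2f1 - f2 + 3f3 = (7, 0, -10).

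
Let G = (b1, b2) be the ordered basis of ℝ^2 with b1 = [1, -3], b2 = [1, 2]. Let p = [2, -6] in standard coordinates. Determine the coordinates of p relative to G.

Write p = c_1 b1 + c_2 b2 and solve for the c_i.
System: c_1 + c_2 = 2, -3c_1 + 2c_2 = -6; solving gives c_1 = 2, c_2 = 0.
Check: 2b1 + 0·b2 = [2, -6].

[2, 0]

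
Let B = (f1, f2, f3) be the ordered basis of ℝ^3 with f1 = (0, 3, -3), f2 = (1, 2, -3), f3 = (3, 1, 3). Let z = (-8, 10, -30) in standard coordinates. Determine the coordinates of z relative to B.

(2, 4, -4)

[z]_B is the unique c with M c = z, where M has columns f1, ..., f3.
Row-reducing the augmented matrix [M | z] gives c = (2, 4, -4).
Check: 2f1 + 4f2 - 4f3 = (-8, 10, -30).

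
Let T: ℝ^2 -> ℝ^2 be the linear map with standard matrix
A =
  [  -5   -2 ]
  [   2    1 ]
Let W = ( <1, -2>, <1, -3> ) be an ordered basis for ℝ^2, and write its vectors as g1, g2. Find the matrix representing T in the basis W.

[[-3, 2], [2, -1]]

With P the matrix whose columns are g1, g2, [T]_W = P^(-1) A P.
Column by column: T(g1) = A g1 = <-1, 0>; its W-coordinates <-3, 2> give column 1.
Continuing for each basis vector yields [T]_W = [[-3, 2], [2, -1]].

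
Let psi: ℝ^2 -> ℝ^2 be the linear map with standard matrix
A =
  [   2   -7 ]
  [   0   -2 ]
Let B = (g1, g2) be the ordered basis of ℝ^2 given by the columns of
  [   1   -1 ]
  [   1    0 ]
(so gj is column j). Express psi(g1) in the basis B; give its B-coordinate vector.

Column 1 of [psi]_B is the B-coordinate vector of psi(g1).
In standard coordinates psi(g1) = A g1 = [-5, -2].
Converting to B: [-5, -2] = -2g1 + 3g2, so the coordinate vector is [-2, 3].

[-2, 3]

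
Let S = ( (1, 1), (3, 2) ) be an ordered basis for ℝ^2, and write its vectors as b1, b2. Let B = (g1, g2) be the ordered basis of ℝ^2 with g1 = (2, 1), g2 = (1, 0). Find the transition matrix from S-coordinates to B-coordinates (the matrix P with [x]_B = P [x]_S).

Take x = bj: its S-coordinates are the j-th standard unit vector, so P e_j — column j of P — equals [bj]_B.
b1 = g1 - g2, giving column 1 = (1, -1); repeating for each j gives P = [[1, 2], [-1, -1]].

[[1, 2], [-1, -1]]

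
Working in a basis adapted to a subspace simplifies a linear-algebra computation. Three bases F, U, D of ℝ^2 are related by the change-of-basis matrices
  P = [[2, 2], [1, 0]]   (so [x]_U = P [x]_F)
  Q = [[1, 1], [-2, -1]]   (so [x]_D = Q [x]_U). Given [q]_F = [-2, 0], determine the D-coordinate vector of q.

Apply P to get U-coordinates [-4, -2], then Q to get D-coordinates.
The result is [q]_D = [-6, 10].

[-6, 10]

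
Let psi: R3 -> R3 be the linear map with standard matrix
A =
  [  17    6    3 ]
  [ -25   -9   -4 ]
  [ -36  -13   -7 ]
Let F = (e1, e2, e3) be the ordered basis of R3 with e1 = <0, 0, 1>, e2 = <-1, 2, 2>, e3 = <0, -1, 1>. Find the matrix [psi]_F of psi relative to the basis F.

[[1, -1, -1], [-3, -1, 3], [-2, -1, 1]]

With P the matrix whose columns are e1, ..., e3, [psi]_F = P^(-1) A P.
Column by column: psi(e1) = A e1 = <3, -4, -7>; its F-coordinates <1, -3, -2> give column 1.
Continuing for each basis vector yields [psi]_F = [[1, -1, -1], [-3, -1, 3], [-2, -1, 1]].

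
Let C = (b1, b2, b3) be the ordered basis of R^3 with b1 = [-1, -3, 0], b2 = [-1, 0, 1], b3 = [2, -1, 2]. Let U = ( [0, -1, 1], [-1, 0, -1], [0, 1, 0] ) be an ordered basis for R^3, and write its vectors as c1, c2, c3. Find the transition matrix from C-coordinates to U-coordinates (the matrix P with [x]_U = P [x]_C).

Let M have columns bj and N have columns cj. Then for every x, N [x]_U = x = M [x]_C, so P = N^(-1) M.
Since det N = -1, N^(-1) has integer entries; multiplying gives P = [[1, 2, 0], [1, 1, -2], [-2, 2, -1]].

[[1, 2, 0], [1, 1, -2], [-2, 2, -1]]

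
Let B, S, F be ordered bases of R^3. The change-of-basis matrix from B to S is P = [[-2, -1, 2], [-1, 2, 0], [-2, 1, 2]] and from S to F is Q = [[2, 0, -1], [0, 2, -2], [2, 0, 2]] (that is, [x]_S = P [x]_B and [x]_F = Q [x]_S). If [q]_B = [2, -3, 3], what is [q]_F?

Apply P to get S-coordinates [5, -8, -1], then Q to get F-coordinates.
The result is [q]_F = [11, -14, 8].

[11, -14, 8]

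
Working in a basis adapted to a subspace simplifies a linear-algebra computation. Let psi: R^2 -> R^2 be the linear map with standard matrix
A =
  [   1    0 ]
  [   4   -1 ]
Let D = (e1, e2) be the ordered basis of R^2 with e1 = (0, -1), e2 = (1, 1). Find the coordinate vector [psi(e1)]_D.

(-1, 0)

Column 1 of [psi]_D is the D-coordinate vector of psi(e1).
In standard coordinates psi(e1) = A e1 = (0, 1).
Converting to D: (0, 1) = -e1 + 0·e2, so the coordinate vector is (-1, 0).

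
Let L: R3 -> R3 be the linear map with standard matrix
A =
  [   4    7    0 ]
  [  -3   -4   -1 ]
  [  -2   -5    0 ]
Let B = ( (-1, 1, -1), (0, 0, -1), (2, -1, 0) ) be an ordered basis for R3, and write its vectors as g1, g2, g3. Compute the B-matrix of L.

The j-th column of [L]_B is [L(gj)]_B.
L(g1) = A g1 = (3, 0, -3) = 3g1 + 0·g2 + 3g3, so column 1 is (3, 0, 3).
Repeating for g2, g3 and assembling the columns gives [[3, 2, -3], [0, -2, 2], [3, 1, -1]].

[[3, 2, -3], [0, -2, 2], [3, 1, -1]]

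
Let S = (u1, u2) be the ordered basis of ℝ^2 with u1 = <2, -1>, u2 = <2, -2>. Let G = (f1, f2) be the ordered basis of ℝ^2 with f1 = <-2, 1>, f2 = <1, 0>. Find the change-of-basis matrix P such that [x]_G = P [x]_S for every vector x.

[[-1, -2], [0, -2]]

Take x = uj: its S-coordinates are the j-th standard unit vector, so P e_j — column j of P — equals [uj]_G.
u1 = -f1 + 0·f2, giving column 1 = <-1, 0>; repeating for each j gives P = [[-1, -2], [0, -2]].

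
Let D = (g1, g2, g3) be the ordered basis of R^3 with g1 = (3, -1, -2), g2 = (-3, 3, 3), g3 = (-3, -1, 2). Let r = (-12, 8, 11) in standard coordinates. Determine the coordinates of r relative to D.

We seek scalars with c_1 g1 + ... + c_3 g3 = r; equivalently solve M c = r where the columns of M are g1, ..., g3.
Row-reducing the augmented matrix [M | r] gives c = (0, 3, 1).
Check: 0·g1 + 3g2 + g3 = (-12, 8, 11).

(0, 3, 1)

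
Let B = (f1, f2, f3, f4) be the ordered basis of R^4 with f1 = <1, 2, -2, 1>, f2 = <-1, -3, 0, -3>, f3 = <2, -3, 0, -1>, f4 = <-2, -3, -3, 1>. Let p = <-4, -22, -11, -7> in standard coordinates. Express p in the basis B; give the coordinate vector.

[p]_B is the unique c with M c = p, where M has columns f1, ..., f4.
Solving this 4x4 system gives c = (1, 3, 2, 3).
Check: f1 + 3f2 + 2f3 + 3f4 = <-4, -22, -11, -7>.

<1, 3, 2, 3>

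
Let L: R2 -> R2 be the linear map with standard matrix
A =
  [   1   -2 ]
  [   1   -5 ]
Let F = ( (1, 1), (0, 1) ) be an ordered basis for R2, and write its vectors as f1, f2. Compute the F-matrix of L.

The j-th column of [L]_F is [L(fj)]_F.
L(f1) = A f1 = (-1, -4) = -f1 - 3f2, so column 1 is (-1, -3).
Repeating for f2 and assembling the columns gives [[-1, -2], [-3, -3]].

[[-1, -2], [-3, -3]]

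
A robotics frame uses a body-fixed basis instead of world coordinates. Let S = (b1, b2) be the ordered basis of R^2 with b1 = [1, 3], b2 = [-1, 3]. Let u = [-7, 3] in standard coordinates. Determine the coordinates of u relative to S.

[-3, 4]

Write u = c_1 b1 + c_2 b2 and solve for the c_i.
System: c_1 - c_2 = -7, 3c_1 + 3c_2 = 3; solving gives c_1 = -3, c_2 = 4.
Check: -3b1 + 4b2 = [-7, 3].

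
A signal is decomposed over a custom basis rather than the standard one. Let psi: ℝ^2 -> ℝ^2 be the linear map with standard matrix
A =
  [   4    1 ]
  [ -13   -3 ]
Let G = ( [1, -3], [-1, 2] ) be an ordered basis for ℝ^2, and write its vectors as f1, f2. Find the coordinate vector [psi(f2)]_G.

[-3, -1]

Compute psi(f2) = A f2 = [-2, 7] in standard coordinates.
Then write this in G-coordinates: solve for y in y_1 f1 + y_2 f2 = [-2, 7].
This gives y = [-3, -1], which is column 2 of [psi]_G.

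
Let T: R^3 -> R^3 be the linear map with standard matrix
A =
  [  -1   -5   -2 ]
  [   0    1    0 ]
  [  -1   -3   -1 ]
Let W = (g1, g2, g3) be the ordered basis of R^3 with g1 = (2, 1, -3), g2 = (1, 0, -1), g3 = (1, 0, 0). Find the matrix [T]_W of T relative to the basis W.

[[1, 0, 0], [-1, 0, 1], [-2, 1, -2]]

With P the matrix whose columns are g1, ..., g3, [T]_W = P^(-1) A P.
Column by column: T(g1) = A g1 = (-1, 1, -2); its W-coordinates (1, -1, -2) give column 1.
Continuing for each basis vector yields [T]_W = [[1, 0, 0], [-1, 0, 1], [-2, 1, -2]].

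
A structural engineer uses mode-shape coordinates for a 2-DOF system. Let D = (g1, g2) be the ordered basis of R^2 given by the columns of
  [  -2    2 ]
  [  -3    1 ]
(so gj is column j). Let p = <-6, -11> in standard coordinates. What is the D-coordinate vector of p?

<4, 1>

We seek scalars with c_1 g1 + c_2 g2 = p; equivalently solve M c = p where the columns of M are g1, g2.
System: -2c_1 + 2c_2 = -6, -3c_1 + c_2 = -11; solving gives c_1 = 4, c_2 = 1.
Check: 4g1 + g2 = <-6, -11>.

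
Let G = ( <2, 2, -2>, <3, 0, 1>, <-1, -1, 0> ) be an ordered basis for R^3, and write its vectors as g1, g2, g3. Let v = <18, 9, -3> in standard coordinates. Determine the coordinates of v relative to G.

<3, 3, -3>

We seek scalars with c_1 g1 + ... + c_3 g3 = v; equivalently solve M c = v where the columns of M are g1, ..., g3.
Gaussian elimination on [M | v] yields c = (3, 3, -3).
Check: 3g1 + 3g2 - 3g3 = <18, 9, -3>.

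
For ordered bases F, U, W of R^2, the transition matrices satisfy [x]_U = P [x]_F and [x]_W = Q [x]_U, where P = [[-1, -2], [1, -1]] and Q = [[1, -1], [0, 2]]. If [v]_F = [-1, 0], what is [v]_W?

First [v]_U = P [v]_F = [1, -1].
Then [v]_W = Q [v]_U = [2, -2].

[2, -2]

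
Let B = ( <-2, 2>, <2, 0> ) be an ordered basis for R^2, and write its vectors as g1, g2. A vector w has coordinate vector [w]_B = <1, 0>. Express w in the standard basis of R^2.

<-2, 2>

The coordinates say w = g1 + 0·g2; adding the scaled basis vectors gives <-2, 2>.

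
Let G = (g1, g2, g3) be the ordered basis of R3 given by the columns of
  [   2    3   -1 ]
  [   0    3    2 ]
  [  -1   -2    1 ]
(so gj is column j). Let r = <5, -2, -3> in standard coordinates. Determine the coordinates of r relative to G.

We seek scalars with c_1 g1 + ... + c_3 g3 = r; equivalently solve M c = r where the columns of M are g1, ..., g3.
Gaussian elimination on [M | r] yields c = (2, 0, -1).
Check: 2g1 + 0·g2 - g3 = <5, -2, -3>.

<2, 0, -1>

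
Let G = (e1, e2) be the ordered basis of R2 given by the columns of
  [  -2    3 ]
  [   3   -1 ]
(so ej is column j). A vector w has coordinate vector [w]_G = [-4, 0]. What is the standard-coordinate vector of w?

[8, -12]

w = M [w]_G, where M has columns e1, e2.
Carrying out the matrix-vector product, w = [8, -12].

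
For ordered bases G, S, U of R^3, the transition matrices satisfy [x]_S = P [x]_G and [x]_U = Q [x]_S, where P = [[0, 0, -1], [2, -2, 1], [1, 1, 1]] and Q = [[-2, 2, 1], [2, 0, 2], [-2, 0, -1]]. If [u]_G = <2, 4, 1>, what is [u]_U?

<3, 12, -5>

First [u]_S = P [u]_G = <-1, -3, 7>.
Then [u]_U = Q [u]_S = <3, 12, -5>.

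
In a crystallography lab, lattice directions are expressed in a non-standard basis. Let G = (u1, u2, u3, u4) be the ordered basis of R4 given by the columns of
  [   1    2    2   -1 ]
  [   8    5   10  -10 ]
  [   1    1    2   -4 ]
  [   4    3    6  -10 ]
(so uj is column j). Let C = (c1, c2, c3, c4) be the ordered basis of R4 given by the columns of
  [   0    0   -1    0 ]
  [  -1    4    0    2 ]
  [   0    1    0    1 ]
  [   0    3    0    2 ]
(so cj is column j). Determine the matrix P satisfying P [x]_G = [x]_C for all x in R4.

Let M have columns uj and N have columns cj. Then for every x, N [x]_C = x = M [x]_G, so P = N^(-1) M.
Since det N = -1, N^(-1) has integer entries; multiplying gives P = [[-2, -1, -2, -2], [2, 1, 2, -2], [-1, -2, -2, 1], [-1, 0, 0, -2]].

[[-2, -1, -2, -2], [2, 1, 2, -2], [-1, -2, -2, 1], [-1, 0, 0, -2]]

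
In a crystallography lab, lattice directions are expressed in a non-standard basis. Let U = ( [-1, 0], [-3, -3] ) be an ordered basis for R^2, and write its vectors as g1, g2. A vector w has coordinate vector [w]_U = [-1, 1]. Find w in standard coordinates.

w = M [w]_U, where M has columns g1, g2.
Carrying out the matrix-vector product, w = [-2, -3].

[-2, -3]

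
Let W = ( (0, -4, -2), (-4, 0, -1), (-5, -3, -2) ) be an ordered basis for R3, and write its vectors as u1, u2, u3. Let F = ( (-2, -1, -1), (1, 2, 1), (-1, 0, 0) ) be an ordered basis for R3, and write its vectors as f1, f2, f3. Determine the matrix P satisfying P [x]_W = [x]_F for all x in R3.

[[0, 2, 1], [-2, 1, -1], [-2, 1, 2]]

Column j of P is [uj]_F, since P maps W-coordinates to F-coordinates.
Expressing u1 in F: u1 = 0·f1 - 2f2 - 2f3, so column 1 of P is (0, -2, -2).
Doing the same for each uj gives P = [[0, 2, 1], [-2, 1, -1], [-2, 1, 2]].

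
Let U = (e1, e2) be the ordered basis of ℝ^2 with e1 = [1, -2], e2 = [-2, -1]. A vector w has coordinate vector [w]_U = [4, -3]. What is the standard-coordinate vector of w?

[10, -5]

By definition w = 4e1 - 3e2.
Summing componentwise gives [10, -5].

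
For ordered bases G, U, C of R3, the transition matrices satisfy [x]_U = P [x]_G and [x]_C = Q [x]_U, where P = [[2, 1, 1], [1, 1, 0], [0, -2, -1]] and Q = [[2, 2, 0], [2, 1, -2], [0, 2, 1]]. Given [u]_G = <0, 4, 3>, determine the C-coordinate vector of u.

First [u]_U = P [u]_G = <7, 4, -11>.
Then [u]_C = Q [u]_U = <22, 40, -3>.

<22, 40, -3>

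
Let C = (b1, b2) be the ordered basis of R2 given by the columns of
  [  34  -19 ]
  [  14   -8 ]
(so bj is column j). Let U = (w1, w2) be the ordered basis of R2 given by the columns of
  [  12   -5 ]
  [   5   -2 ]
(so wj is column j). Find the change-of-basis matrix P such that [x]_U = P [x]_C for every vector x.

[[2, -2], [-2, -1]]

Let M have columns bj and N have columns wj. Then for every x, N [x]_U = x = M [x]_C, so P = N^(-1) M.
Since det N = 1, N^(-1) has integer entries; multiplying gives P = [[2, -2], [-2, -1]].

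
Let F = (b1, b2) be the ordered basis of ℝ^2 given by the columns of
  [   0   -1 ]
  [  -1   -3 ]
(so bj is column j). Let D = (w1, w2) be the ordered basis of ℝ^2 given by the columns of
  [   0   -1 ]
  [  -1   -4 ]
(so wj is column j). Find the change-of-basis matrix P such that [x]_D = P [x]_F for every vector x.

[[1, -1], [0, 1]]

Take x = bj: its F-coordinates are the j-th standard unit vector, so P e_j — column j of P — equals [bj]_D.
b1 = w1 + 0·w2, giving column 1 = <1, 0>; repeating for each j gives P = [[1, -1], [0, 1]].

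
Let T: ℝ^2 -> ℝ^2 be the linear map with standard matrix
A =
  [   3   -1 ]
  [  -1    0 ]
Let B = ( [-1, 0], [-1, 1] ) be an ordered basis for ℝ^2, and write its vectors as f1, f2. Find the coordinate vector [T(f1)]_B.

Compute T(f1) = A f1 = [-3, 1] in standard coordinates.
Then write this in B-coordinates: solve for y in y_1 f1 + y_2 f2 = [-3, 1].
This gives y = [2, 1], which is column 1 of [T]_B.

[2, 1]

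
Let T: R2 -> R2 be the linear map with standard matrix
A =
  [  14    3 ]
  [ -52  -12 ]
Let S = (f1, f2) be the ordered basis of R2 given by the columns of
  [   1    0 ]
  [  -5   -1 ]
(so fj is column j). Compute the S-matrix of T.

[[-1, -3], [-3, 3]]

Let P have columns f1, f2. Then [T]_S = P^(-1) A P.
Here det P = -1, so P^(-1) is integer; computing A P first and then P^(-1)(A P) gives [[-1, -3], [-3, 3]].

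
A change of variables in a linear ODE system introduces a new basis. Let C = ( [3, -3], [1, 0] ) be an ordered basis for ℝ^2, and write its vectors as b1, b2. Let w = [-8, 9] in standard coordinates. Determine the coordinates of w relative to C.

[w]_C is the unique c with M c = w, where M has columns b1, b2.
System: 3c_1 + c_2 = -8, -3c_1 + 0c_2 = 9; solving gives c_1 = -3, c_2 = 1.
Check: -3b1 + b2 = [-8, 9].

[-3, 1]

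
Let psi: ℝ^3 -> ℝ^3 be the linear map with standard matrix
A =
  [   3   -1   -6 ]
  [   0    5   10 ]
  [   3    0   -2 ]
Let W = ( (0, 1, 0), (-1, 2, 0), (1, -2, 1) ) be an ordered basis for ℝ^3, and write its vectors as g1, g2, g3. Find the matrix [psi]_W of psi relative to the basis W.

Let P have columns g1, ..., g3. Then [psi]_W = P^(-1) A P.
Here det P = 1, so P^(-1) is integer; computing A P first and then P^(-1)(A P) gives [[3, 0, -2], [1, 2, 2], [0, -3, 1]].

[[3, 0, -2], [1, 2, 2], [0, -3, 1]]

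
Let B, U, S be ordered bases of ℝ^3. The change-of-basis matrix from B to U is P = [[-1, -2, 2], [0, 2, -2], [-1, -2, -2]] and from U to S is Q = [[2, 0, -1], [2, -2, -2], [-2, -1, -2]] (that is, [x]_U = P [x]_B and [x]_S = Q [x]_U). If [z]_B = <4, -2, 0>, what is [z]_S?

Composing the changes, [z]_S = Q P [z]_B.
Q P = [[-1, -2, 6], [0, -4, 12], [4, 6, 2]]; applying this to <4, -2, 0> gives <0, 8, 4>.

<0, 8, 4>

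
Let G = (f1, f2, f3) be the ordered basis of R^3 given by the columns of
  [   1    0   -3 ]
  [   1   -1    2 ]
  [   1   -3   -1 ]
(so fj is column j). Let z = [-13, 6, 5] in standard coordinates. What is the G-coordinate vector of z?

[z]_G is the unique c with M c = z, where M has columns f1, ..., f3.
Row-reducing the augmented matrix [M | z] gives c = (-4, -4, 3).
Check: -4f1 - 4f2 + 3f3 = [-13, 6, 5].

[-4, -4, 3]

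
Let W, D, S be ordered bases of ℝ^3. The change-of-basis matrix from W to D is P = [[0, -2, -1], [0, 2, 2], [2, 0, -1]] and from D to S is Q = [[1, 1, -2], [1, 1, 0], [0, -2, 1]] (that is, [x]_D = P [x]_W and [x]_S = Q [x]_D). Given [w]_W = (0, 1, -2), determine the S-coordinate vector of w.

(-6, -2, 6)

Composing the changes, [w]_S = Q P [w]_W.
Q P = [[-4, 0, 3], [0, 0, 1], [2, -4, -5]]; applying this to (0, 1, -2) gives (-6, -2, 6).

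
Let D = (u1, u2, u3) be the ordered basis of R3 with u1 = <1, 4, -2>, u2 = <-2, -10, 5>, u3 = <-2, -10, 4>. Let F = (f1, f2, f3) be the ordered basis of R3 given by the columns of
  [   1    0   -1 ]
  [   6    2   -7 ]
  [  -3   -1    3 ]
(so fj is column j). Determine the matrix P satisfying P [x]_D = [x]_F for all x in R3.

[[1, -2, 0], [-1, 1, 2], [0, 0, 2]]

Take x = uj: its D-coordinates are the j-th standard unit vector, so P e_j — column j of P — equals [uj]_F.
u1 = f1 - f2 + 0·f3, giving column 1 = <1, -1, 0>; repeating for each j gives P = [[1, -2, 0], [-1, 1, 2], [0, 0, 2]].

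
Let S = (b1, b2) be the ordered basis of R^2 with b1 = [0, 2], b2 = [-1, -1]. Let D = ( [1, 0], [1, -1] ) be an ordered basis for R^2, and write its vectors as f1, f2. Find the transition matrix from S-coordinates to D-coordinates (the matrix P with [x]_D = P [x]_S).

Column j of P is [bj]_D, since P maps S-coordinates to D-coordinates.
Expressing b1 in D: b1 = 2f1 - 2f2, so column 1 of P is [2, -2].
Doing the same for each bj gives P = [[2, -2], [-2, 1]].

[[2, -2], [-2, 1]]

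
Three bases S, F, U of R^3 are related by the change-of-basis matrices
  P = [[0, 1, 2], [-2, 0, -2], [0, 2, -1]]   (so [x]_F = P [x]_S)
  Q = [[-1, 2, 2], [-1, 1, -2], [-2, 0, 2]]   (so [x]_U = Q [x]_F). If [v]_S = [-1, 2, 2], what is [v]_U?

Composing the changes, [v]_U = Q P [v]_S.
Q P = [[-4, 3, -8], [-2, -5, -2], [0, 2, -6]]; applying this to [-1, 2, 2] gives [-6, -12, -8].

[-6, -12, -8]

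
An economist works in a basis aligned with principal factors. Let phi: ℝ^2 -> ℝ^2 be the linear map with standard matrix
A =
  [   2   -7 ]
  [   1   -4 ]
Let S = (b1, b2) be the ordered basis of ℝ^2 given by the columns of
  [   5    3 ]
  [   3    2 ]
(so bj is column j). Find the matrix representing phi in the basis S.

With P the matrix whose columns are b1, b2, [phi]_S = P^(-1) A P.
Column by column: phi(b1) = A b1 = [-11, -7]; its S-coordinates [-1, -2] give column 1.
Continuing for each basis vector yields [phi]_S = [[-1, -1], [-2, -1]].

[[-1, -1], [-2, -1]]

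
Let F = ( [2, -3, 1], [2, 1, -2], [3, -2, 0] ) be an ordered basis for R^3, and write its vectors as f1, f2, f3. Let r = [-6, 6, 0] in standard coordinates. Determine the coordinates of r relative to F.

We seek scalars with c_1 f1 + ... + c_3 f3 = r; equivalently solve M c = r where the columns of M are f1, ..., f3.
Gaussian elimination on [M | r] yields c = (-4, -2, 2).
Check: -4f1 - 2f2 + 2f3 = [-6, 6, 0].

[-4, -2, 2]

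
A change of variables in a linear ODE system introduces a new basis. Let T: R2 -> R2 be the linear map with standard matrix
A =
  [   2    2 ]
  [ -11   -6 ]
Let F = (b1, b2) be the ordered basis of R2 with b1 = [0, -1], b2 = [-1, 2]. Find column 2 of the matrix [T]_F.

Column 2 of [T]_F is the F-coordinate vector of T(b2).
In standard coordinates T(b2) = A b2 = [2, -1].
Converting to F: [2, -1] = -3b1 - 2b2, so the coordinate vector is [-3, -2].

[-3, -2]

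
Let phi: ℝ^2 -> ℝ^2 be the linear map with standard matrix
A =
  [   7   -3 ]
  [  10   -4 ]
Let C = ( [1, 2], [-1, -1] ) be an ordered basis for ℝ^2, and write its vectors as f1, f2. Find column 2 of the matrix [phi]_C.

Column 2 of [phi]_C is the C-coordinate vector of phi(f2).
In standard coordinates phi(f2) = A f2 = [-4, -6].
Converting to C: [-4, -6] = -2f1 + 2f2, so the coordinate vector is [-2, 2].

[-2, 2]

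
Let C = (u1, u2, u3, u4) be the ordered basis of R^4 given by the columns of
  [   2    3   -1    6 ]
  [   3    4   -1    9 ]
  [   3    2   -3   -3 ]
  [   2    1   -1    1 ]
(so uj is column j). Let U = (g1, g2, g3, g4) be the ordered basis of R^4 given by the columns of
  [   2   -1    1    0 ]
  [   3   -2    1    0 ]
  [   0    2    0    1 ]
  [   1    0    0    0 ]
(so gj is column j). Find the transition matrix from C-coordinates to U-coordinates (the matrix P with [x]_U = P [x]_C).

[[2, 1, -1, 1], [1, 0, -1, -2], [-1, 1, 0, 2], [1, 2, -1, 1]]

Take x = uj: its C-coordinates are the j-th standard unit vector, so P e_j — column j of P — equals [uj]_U.
u1 = 2g1 + g2 - g3 + g4, giving column 1 = [2, 1, -1, 1]; repeating for each j gives P = [[2, 1, -1, 1], [1, 0, -1, -2], [-1, 1, 0, 2], [1, 2, -1, 1]].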